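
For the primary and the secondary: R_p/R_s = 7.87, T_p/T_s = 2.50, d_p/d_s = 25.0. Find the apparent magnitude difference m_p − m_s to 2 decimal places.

L_p/L_s = (7.87)²(2.50)⁴ = 2419.
F_p/F_s = (L_p/L_s)/(d_p/d_s)² = 2419/625.0 = 3.871.
m_p − m_s = −2.5 log₁₀(3.871) = -1.47.

-1.47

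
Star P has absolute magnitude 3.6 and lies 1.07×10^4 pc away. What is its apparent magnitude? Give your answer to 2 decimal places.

m = M + 5 log₁₀(d/10 pc) = 3.6 + 5 log₁₀(1.07×10^4/10)
  = 3.6 + 5 × 3.029 = 3.6 + 15.15 = 18.75.

18.75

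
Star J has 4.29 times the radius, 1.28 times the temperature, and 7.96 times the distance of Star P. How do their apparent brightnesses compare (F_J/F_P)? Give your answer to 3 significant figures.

0.780

L_J/L_P = (R_J/R_P)²(T_J/T_P)⁴ = (4.29)² × (1.28)⁴ = 49.40.
F_J/F_P = (L_J/L_P)/(d_J/d_P)² = 49.40 / (7.96)² = 0.7797.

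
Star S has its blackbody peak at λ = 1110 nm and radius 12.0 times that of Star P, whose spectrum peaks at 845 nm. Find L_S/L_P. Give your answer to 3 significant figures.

48.4

Wien's law gives T ∝ 1/λ_max, so T_S/T_P = λ_P/λ_S = 845/1110 = 0.7613.
Then L ∝ R²T⁴ gives L_S/L_P = (12.0)² × (0.7613)⁴ = 144.0 × 0.3358 = 48.36.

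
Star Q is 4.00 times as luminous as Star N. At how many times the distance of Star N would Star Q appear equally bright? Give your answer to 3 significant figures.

2.00

Equal flux requires L_Q/d_Q² = L_N/d_N², so d_Q/d_N = √(L_Q/L_N)
= √(4.00) = 2.000.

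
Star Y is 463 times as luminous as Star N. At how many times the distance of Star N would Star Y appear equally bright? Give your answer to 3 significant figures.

21.5

Equal flux requires L_Y/d_Y² = L_N/d_N², so d_Y/d_N = √(L_Y/L_N)
= √(463) = 21.52.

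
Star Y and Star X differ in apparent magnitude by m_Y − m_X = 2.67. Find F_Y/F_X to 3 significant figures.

F_Y/F_X = 10^(−(m_Y − m_X)/2.5) = 10^(-2.67/2.5) = 10^-1.068 = 0.08551.

0.0855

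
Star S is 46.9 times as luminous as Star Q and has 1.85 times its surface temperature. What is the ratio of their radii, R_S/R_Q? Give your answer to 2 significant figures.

2.0

L ∝ R²T⁴ gives R ∝ √L / T², so
R_S/R_Q = √(46.9) / (1.85)² = 6.848 / 3.423 = 2.001.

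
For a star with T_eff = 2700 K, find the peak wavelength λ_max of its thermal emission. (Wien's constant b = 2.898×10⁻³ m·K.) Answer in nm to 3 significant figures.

λ_max = b/T = 2.898×10⁻³ / 2700 = 1.07×10^-6 m = 1073 nm.

1.07×10^3 nm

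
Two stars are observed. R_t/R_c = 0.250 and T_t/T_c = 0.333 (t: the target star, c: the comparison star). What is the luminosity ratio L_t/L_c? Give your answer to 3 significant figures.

7.69×10^-4

From the Stefan–Boltzmann law, L ∝ R²T⁴, so
L_t/L_c = (R_t/R_c)² (T_t/T_c)⁴ = (0.250)² × (0.333)⁴ = 0.06250 × 0.01230 = 7.685×10^-4.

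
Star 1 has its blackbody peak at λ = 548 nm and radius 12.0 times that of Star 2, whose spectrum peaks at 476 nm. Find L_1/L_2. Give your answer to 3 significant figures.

82.0

Wien's law gives T ∝ 1/λ_max, so T_1/T_2 = λ_2/λ_1 = 476/548 = 0.8686.
Then L ∝ R²T⁴ gives L_1/L_2 = (12.0)² × (0.8686)⁴ = 144.0 × 0.5693 = 81.97.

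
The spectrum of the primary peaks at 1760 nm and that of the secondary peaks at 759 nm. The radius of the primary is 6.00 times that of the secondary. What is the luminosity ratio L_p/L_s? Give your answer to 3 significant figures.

Wien's law gives T ∝ 1/λ_max, so T_p/T_s = λ_s/λ_p = 759/1760 = 0.4313.
Then L ∝ R²T⁴ gives L_p/L_s = (6.00)² × (0.4313)⁴ = 36.00 × 0.03459 = 1.245.

1.25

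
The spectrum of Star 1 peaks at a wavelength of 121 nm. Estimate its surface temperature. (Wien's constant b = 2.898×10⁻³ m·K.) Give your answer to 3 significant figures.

2.40×10^4 K

T = b/λ_max = 2.898×10⁻³ / (121×10⁻⁹) = 2.395×10^4 K.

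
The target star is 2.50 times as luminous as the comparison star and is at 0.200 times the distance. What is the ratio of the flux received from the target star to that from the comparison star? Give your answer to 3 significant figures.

62.5

F = L/(4πd²), so F_t/F_c = (L_t/L_c) / (d_t/d_c)²
= 2.50 / (0.200)² = 2.50 / 0.04000 = 62.50.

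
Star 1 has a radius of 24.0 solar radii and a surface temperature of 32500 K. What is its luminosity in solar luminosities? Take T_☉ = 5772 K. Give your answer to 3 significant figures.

5.79×10^5 solar luminosities

L/L_☉ = (R/R_☉)² (T/T_☉)⁴ = (24.0)² × (32500/5772)⁴
       = 576.0 × (5.631)⁴ = 576.0 × 1005 = 5.790×10^5.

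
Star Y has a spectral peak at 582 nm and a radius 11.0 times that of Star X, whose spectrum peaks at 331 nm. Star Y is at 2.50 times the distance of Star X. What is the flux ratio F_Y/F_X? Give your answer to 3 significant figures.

Wien's law: T_Y/T_X = λ_X/λ_Y = 331/582 = 0.5687.
L_Y/L_X = (R_Y/R_X)²(T_Y/T_X)⁴ = (11.0)²(0.5687)⁴ = 12.66.
F_Y/F_X = (L_Y/L_X)/(d_Y/d_X)² = 12.66/(2.50)² = 2.025.

2.03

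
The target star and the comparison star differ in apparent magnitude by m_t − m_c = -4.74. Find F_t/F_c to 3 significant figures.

F_t/F_c = 10^(−(m_t − m_c)/2.5) = 10^(4.74/2.5) = 10^1.896 = 78.70.

78.7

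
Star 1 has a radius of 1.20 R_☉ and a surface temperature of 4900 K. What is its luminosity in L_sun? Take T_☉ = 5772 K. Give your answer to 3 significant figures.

L/L_☉ = (R/R_☉)² (T/T_☉)⁴ = (1.20)² × (4900/5772)⁴
       = 1.440 × (0.8489)⁴ = 1.440 × 0.5194 = 0.7479.

0.748 L_sun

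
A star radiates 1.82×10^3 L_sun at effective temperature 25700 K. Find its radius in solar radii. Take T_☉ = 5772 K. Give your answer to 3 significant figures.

R/R_☉ = √(L/L_☉) / (T/T_☉)² = √(1.82×10^3) / (4.453)²
       = 42.66 / 19.83 = 2.152.

2.15 solar radii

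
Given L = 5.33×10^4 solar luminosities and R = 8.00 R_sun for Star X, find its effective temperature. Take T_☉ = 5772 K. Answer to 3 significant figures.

T/T_☉ = (L/L_☉)^(1/4) / (R/R_☉)^(1/2)
T = 5772 × (5.33×10^4)^(1/4) / √(8.00) = 5772 × 15.19 / 2.828 = 3.101×10^4 K.

3.10×10^4 K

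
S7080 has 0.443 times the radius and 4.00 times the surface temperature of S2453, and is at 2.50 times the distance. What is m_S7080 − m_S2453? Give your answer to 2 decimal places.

-2.26

L_S7080/L_S2453 = (0.443)²(4.00)⁴ = 50.24.
F_S7080/F_S2453 = (L_S7080/L_S2453)/(d_S7080/d_S2453)² = 50.24/6.250 = 8.038.
m_S7080 − m_S2453 = −2.5 log₁₀(8.038) = -2.26.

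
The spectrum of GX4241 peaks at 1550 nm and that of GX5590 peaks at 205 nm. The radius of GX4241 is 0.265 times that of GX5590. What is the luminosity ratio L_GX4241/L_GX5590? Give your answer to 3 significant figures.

Wien's law gives T ∝ 1/λ_max, so T_GX4241/T_GX5590 = λ_GX5590/λ_GX4241 = 205/1550 = 0.1323.
Then L ∝ R²T⁴ gives L_GX4241/L_GX5590 = (0.265)² × (0.1323)⁴ = 0.07023 × 3.060×10^-4 = 2.149×10^-5.

2.15×10^-5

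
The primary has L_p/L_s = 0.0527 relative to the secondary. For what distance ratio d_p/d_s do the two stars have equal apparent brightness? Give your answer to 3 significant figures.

0.230

Equal flux requires L_p/d_p² = L_s/d_s², so d_p/d_s = √(L_p/L_s)
= √(0.0527) = 0.2296.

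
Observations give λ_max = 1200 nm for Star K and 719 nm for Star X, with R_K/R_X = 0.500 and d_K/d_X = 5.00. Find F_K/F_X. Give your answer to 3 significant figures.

0.00129

Wien's law: T_K/T_X = λ_X/λ_K = 719/1200 = 0.5992.
L_K/L_X = (R_K/R_X)²(T_K/T_X)⁴ = (0.500)²(0.5992)⁴ = 0.03222.
F_K/F_X = (L_K/L_X)/(d_K/d_X)² = 0.03222/(5.00)² = 0.001289.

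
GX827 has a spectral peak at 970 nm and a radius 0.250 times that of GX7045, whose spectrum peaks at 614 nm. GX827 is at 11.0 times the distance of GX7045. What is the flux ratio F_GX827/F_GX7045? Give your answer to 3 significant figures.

8.29×10^-5

Wien's law: T_GX827/T_GX7045 = λ_GX7045/λ_GX827 = 614/970 = 0.6330.
L_GX827/L_GX7045 = (R_GX827/R_GX7045)²(T_GX827/T_GX7045)⁴ = (0.250)²(0.6330)⁴ = 0.01003.
F_GX827/F_GX7045 = (L_GX827/L_GX7045)/(d_GX827/d_GX7045)² = 0.01003/(11.0)² = 8.292×10^-5.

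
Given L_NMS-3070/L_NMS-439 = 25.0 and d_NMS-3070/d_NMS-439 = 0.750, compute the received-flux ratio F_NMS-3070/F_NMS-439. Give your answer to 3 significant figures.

44.4

F = L/(4πd²), so F_NMS-3070/F_NMS-439 = (L_NMS-3070/L_NMS-439) / (d_NMS-3070/d_NMS-439)²
= 25.0 / (0.750)² = 25.0 / 0.5625 = 44.44.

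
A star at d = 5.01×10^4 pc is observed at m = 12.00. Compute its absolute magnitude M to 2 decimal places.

M = m − 5 log₁₀(d/10 pc) = 12.00 − 5 log₁₀(5.01×10^4/10)
  = 12.00 − 5 × 3.700 = 12.00 − 18.50 = -6.50.

-6.50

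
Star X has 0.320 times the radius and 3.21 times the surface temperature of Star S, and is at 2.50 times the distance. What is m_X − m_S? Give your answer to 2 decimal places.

L_X/L_S = (0.320)²(3.21)⁴ = 10.87.
F_X/F_S = (L_X/L_S)/(d_X/d_S)² = 10.87/6.250 = 1.740.
m_X − m_S = −2.5 log₁₀(1.740) = -0.60.

-0.60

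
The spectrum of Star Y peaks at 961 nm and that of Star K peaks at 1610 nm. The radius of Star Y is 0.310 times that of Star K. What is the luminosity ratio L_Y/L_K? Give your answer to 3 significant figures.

0.757

Wien's law gives T ∝ 1/λ_max, so T_Y/T_K = λ_K/λ_Y = 1610/961 = 1.675.
Then L ∝ R²T⁴ gives L_Y/L_K = (0.310)² × (1.675)⁴ = 0.09610 × 7.878 = 0.7571.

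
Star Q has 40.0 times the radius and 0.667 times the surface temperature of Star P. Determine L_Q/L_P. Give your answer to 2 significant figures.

From the Stefan–Boltzmann law, L ∝ R²T⁴, so
L_Q/L_P = (R_Q/R_P)² (T_Q/T_P)⁴ = (40.0)² × (0.667)⁴ = 1600 × 0.1979 = 316.7.

3.2×10^2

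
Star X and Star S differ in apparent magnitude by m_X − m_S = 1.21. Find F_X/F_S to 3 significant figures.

F_X/F_S = 10^(−(m_X − m_S)/2.5) = 10^(-1.21/2.5) = 10^-0.484 = 0.3281.

0.328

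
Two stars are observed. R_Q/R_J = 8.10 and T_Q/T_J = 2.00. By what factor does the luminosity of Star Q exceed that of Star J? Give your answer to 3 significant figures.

1.05×10^3

From the Stefan–Boltzmann law, L ∝ R²T⁴, so
L_Q/L_J = (R_Q/R_J)² (T_Q/T_J)⁴ = (8.10)² × (2.00)⁴ = 65.61 × 16.00 = 1050.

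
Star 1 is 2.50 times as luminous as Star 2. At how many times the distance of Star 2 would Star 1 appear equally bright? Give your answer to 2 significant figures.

Equal flux requires L_1/d_1² = L_2/d_2², so d_1/d_2 = √(L_1/L_2)
= √(2.50) = 1.581.

1.6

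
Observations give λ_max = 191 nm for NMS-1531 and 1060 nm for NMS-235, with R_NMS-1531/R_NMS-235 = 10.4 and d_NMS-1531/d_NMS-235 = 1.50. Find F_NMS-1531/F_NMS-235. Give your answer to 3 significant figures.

Wien's law: T_NMS-1531/T_NMS-235 = λ_NMS-235/λ_NMS-1531 = 1060/191 = 5.550.
L_NMS-1531/L_NMS-235 = (R_NMS-1531/R_NMS-235)²(T_NMS-1531/T_NMS-235)⁴ = (10.4)²(5.550)⁴ = 1.026×10^5.
F_NMS-1531/F_NMS-235 = (L_NMS-1531/L_NMS-235)/(d_NMS-1531/d_NMS-235)² = 1.026×10^5/(1.50)² = 4.560×10^4.

4.56×10^4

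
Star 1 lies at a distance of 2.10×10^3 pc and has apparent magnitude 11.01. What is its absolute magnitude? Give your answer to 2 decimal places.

-0.60

M = m − 5 log₁₀(d/10 pc) = 11.01 − 5 log₁₀(2.10×10^3/10)
  = 11.01 − 5 × 2.322 = 11.01 − 11.61 = -0.60.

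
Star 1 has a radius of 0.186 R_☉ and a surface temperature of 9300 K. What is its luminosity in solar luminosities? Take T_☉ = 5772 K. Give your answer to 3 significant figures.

0.233 solar luminosities

L/L_☉ = (R/R_☉)² (T/T_☉)⁴ = (0.186)² × (9300/5772)⁴
       = 0.03460 × (1.611)⁴ = 0.03460 × 6.739 = 0.2332.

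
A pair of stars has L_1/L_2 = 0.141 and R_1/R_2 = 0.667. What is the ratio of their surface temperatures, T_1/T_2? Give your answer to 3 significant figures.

0.750

L ∝ R²T⁴ gives T ∝ (L/R²)^(1/4), so
T_1/T_2 = (0.141 / 0.667²)^(1/4) = (0.3169)^(1/4) = 0.7503.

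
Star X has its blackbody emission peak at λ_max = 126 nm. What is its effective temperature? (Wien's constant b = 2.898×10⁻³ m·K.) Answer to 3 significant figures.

T = b/λ_max = 2.898×10⁻³ / (126×10⁻⁹) = 2.300×10^4 K.

2.30×10^4 K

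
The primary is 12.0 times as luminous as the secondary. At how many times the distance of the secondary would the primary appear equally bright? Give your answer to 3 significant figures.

3.46

Equal flux requires L_p/d_p² = L_s/d_s², so d_p/d_s = √(L_p/L_s)
= √(12.0) = 3.464.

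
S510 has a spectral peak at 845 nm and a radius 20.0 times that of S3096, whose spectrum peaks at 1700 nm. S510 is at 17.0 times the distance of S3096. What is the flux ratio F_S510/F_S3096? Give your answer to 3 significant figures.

Wien's law: T_S510/T_S3096 = λ_S3096/λ_S510 = 1700/845 = 2.012.
L_S510/L_S3096 = (R_S510/R_S3096)²(T_S510/T_S3096)⁴ = (20.0)²(2.012)⁴ = 6553.
F_S510/F_S3096 = (L_S510/L_S3096)/(d_S510/d_S3096)² = 6553/(17.0)² = 22.67.

22.7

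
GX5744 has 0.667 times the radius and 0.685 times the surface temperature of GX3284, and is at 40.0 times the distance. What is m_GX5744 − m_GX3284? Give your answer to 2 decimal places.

L_GX5744/L_GX3284 = (0.667)²(0.685)⁴ = 0.09795.
F_GX5744/F_GX3284 = (L_GX5744/L_GX3284)/(d_GX5744/d_GX3284)² = 0.09795/1600 = 6.122×10^-5.
m_GX5744 − m_GX3284 = −2.5 log₁₀(6.122×10^-5) = 10.53.

10.53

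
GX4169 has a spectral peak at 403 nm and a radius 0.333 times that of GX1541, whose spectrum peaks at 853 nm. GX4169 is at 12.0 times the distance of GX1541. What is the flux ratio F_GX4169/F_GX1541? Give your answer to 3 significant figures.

Wien's law: T_GX4169/T_GX1541 = λ_GX1541/λ_GX4169 = 853/403 = 2.117.
L_GX4169/L_GX1541 = (R_GX4169/R_GX1541)²(T_GX4169/T_GX1541)⁴ = (0.333)²(2.117)⁴ = 2.226.
F_GX4169/F_GX1541 = (L_GX4169/L_GX1541)/(d_GX4169/d_GX1541)² = 2.226/(12.0)² = 0.01546.

0.0155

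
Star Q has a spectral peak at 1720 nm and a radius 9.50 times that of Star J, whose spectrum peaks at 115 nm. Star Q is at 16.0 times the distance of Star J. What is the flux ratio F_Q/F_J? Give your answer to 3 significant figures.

Wien's law: T_Q/T_J = λ_J/λ_Q = 115/1720 = 0.06686.
L_Q/L_J = (R_Q/R_J)²(T_Q/T_J)⁴ = (9.50)²(0.06686)⁴ = 0.001804.
F_Q/F_J = (L_Q/L_J)/(d_Q/d_J)² = 0.001804/(16.0)² = 7.045×10^-6.

7.05×10^-6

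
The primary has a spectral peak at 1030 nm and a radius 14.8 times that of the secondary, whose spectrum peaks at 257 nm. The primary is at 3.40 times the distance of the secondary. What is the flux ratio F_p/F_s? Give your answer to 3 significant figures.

Wien's law: T_p/T_s = λ_s/λ_p = 257/1030 = 0.2495.
L_p/L_s = (R_p/R_s)²(T_p/T_s)⁴ = (14.8)²(0.2495)⁴ = 0.8490.
F_p/F_s = (L_p/L_s)/(d_p/d_s)² = 0.8490/(3.40)² = 0.07344.

0.0734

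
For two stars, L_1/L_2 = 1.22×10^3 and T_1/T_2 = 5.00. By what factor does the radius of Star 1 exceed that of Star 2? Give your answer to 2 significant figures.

L ∝ R²T⁴ gives R ∝ √L / T², so
R_1/R_2 = √(1.22×10^3) / (5.00)² = 34.93 / 25.00 = 1.397.

1.4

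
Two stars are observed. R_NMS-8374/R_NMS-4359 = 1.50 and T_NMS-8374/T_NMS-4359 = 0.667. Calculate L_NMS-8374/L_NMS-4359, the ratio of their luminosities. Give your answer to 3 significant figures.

0.445

From the Stefan–Boltzmann law, L ∝ R²T⁴, so
L_NMS-8374/L_NMS-4359 = (R_NMS-8374/R_NMS-4359)² (T_NMS-8374/T_NMS-4359)⁴ = (1.50)² × (0.667)⁴ = 2.250 × 0.1979 = 0.4453.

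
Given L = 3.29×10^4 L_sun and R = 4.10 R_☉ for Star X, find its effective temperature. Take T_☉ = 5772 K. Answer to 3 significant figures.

T/T_☉ = (L/L_☉)^(1/4) / (R/R_☉)^(1/2)
T = 5772 × (3.29×10^4)^(1/4) / √(4.10) = 5772 × 13.47 / 2.025 = 3.839×10^4 K.

3.84×10^4 K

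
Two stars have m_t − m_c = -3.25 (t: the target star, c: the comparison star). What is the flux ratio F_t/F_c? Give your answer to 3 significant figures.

F_t/F_c = 10^(−(m_t − m_c)/2.5) = 10^(3.25/2.5) = 10^1.300 = 19.95.

20.0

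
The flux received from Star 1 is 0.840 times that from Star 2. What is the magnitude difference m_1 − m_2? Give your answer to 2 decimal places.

0.19

m_1 − m_2 = −2.5 log₁₀(F_1/F_2) = −2.5 log₁₀(0.840) = −2.5 × (-0.076) = 0.189.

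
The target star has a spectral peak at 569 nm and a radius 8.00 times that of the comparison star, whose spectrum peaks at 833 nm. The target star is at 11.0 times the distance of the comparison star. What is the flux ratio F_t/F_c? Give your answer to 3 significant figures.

2.43

Wien's law: T_t/T_c = λ_c/λ_t = 833/569 = 1.464.
L_t/L_c = (R_t/R_c)²(T_t/T_c)⁴ = (8.00)²(1.464)⁴ = 294.0.
F_t/F_c = (L_t/L_c)/(d_t/d_c)² = 294.0/(11.0)² = 2.430.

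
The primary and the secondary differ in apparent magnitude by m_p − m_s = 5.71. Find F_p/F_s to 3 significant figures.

0.00520

F_p/F_s = 10^(−(m_p − m_s)/2.5) = 10^(-5.71/2.5) = 10^-2.284 = 0.005200.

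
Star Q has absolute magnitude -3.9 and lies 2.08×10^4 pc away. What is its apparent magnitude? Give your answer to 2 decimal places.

12.69

m = M + 5 log₁₀(d/10 pc) = -3.9 + 5 log₁₀(2.08×10^4/10)
  = -3.9 + 5 × 3.318 = -3.9 + 16.59 = 12.69.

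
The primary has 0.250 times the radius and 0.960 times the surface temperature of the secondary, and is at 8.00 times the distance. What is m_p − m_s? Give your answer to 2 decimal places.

L_p/L_s = (0.250)²(0.960)⁴ = 0.05308.
F_p/F_s = (L_p/L_s)/(d_p/d_s)² = 0.05308/64.00 = 8.294×10^-4.
m_p − m_s = −2.5 log₁₀(8.294×10^-4) = 7.70.

7.70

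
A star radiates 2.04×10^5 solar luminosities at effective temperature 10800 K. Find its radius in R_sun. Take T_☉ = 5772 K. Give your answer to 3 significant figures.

R/R_☉ = √(L/L_☉) / (T/T_☉)² = √(2.04×10^5) / (1.871)²
       = 451.7 / 3.501 = 129.0.

129 R_sun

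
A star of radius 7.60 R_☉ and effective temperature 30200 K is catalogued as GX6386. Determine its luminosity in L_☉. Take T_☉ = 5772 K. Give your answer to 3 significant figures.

4.33×10^4 L_☉

L/L_☉ = (R/R_☉)² (T/T_☉)⁴ = (7.60)² × (30200/5772)⁴
       = 57.76 × (5.232)⁴ = 57.76 × 749.4 = 4.329×10^4.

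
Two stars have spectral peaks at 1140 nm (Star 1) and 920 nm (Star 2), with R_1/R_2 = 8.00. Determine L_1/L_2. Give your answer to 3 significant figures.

27.1

Wien's law gives T ∝ 1/λ_max, so T_1/T_2 = λ_2/λ_1 = 920/1140 = 0.8070.
Then L ∝ R²T⁴ gives L_1/L_2 = (8.00)² × (0.8070)⁴ = 64.00 × 0.4242 = 27.15.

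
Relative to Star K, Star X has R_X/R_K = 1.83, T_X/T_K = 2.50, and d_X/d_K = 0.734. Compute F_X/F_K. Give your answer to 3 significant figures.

L_X/L_K = (R_X/R_K)²(T_X/T_K)⁴ = (1.83)² × (2.50)⁴ = 130.8.
F_X/F_K = (L_X/L_K)/(d_X/d_K)² = 130.8 / (0.734)² = 242.8.

243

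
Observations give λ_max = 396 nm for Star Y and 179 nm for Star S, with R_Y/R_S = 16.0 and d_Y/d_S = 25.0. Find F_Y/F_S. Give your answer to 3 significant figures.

0.0171

Wien's law: T_Y/T_S = λ_S/λ_Y = 179/396 = 0.4520.
L_Y/L_S = (R_Y/R_S)²(T_Y/T_S)⁴ = (16.0)²(0.4520)⁴ = 10.69.
F_Y/F_S = (L_Y/L_S)/(d_Y/d_S)² = 10.69/(25.0)² = 0.01710.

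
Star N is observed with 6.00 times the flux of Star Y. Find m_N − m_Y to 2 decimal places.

-1.95

m_N − m_Y = −2.5 log₁₀(F_N/F_Y) = −2.5 log₁₀(6.00) = −2.5 × (0.778) = -1.945.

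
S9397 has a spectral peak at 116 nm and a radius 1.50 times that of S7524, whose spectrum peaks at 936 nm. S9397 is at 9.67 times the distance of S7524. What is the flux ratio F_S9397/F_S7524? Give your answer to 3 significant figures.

Wien's law: T_S9397/T_S7524 = λ_S7524/λ_S9397 = 936/116 = 8.069.
L_S9397/L_S7524 = (R_S9397/R_S7524)²(T_S9397/T_S7524)⁴ = (1.50)²(8.069)⁴ = 9538.
F_S9397/F_S7524 = (L_S9397/L_S7524)/(d_S9397/d_S7524)² = 9538/(9.67)² = 102.0.

102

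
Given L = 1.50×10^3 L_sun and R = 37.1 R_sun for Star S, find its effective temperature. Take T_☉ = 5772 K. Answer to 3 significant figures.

T/T_☉ = (L/L_☉)^(1/4) / (R/R_☉)^(1/2)
T = 5772 × (1.50×10^3)^(1/4) / √(37.1) = 5772 × 6.223 / 6.091 = 5897 K.

5.90×10^3 K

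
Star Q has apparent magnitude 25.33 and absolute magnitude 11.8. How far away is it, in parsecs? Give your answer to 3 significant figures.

5.08×10^3 pc

m − M = 5 log₁₀(d/10 pc)
25.33 − (11.8) = 13.53 = 5 log₁₀(d/10)
d = 10 × 10^(13.53/5) = 10 × 10^2.706 = 5082 pc.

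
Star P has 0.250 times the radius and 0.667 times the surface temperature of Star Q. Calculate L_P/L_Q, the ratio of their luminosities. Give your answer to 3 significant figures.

0.0124

From the Stefan–Boltzmann law, L ∝ R²T⁴, so
L_P/L_Q = (R_P/R_Q)² (T_P/T_Q)⁴ = (0.250)² × (0.667)⁴ = 0.06250 × 0.1979 = 0.01237.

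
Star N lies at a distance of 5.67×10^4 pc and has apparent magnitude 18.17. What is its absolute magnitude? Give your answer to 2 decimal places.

-0.60

M = m − 5 log₁₀(d/10 pc) = 18.17 − 5 log₁₀(5.67×10^4/10)
  = 18.17 − 5 × 3.754 = 18.17 − 18.77 = -0.60.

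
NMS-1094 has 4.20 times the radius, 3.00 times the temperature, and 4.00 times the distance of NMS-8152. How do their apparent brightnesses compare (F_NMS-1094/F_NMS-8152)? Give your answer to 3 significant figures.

L_NMS-1094/L_NMS-8152 = (R_NMS-1094/R_NMS-8152)²(T_NMS-1094/T_NMS-8152)⁴ = (4.20)² × (3.00)⁴ = 1429.
F_NMS-1094/F_NMS-8152 = (L_NMS-1094/L_NMS-8152)/(d_NMS-1094/d_NMS-8152)² = 1429 / (4.00)² = 89.30.

89.3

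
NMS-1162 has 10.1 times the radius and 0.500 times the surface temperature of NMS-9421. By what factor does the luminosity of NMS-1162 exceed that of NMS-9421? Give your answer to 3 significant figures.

From the Stefan–Boltzmann law, L ∝ R²T⁴, so
L_NMS-1162/L_NMS-9421 = (R_NMS-1162/R_NMS-9421)² (T_NMS-1162/T_NMS-9421)⁴ = (10.1)² × (0.500)⁴ = 102.0 × 0.06250 = 6.376.

6.38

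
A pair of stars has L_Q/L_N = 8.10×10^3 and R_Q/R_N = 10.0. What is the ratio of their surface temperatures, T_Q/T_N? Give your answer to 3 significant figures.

L ∝ R²T⁴ gives T ∝ (L/R²)^(1/4), so
T_Q/T_N = (8.10×10^3 / 10.0²)^(1/4) = (81.00)^(1/4) = 3.000.

3.00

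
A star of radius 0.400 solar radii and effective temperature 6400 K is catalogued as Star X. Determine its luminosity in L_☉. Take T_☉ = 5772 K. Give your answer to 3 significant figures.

0.242 L_☉

L/L_☉ = (R/R_☉)² (T/T_☉)⁴ = (0.400)² × (6400/5772)⁴
       = 0.1600 × (1.109)⁴ = 0.1600 × 1.512 = 0.2418.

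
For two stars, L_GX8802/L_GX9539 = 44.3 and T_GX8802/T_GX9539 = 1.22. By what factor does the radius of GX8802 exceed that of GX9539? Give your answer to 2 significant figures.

L ∝ R²T⁴ gives R ∝ √L / T², so
R_GX8802/R_GX9539 = √(44.3) / (1.22)² = 6.656 / 1.488 = 4.472.

4.5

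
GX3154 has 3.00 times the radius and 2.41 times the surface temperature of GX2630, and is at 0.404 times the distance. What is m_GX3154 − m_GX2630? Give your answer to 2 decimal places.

-8.17

L_GX3154/L_GX2630 = (3.00)²(2.41)⁴ = 303.6.
F_GX3154/F_GX2630 = (L_GX3154/L_GX2630)/(d_GX3154/d_GX2630)² = 303.6/0.1632 = 1860.
m_GX3154 − m_GX2630 = −2.5 log₁₀(1860) = -8.17.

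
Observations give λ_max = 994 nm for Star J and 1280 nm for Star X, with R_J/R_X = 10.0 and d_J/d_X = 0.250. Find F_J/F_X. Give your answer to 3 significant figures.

Wien's law: T_J/T_X = λ_X/λ_J = 1280/994 = 1.288.
L_J/L_X = (R_J/R_X)²(T_J/T_X)⁴ = (10.0)²(1.288)⁴ = 275.0.
F_J/F_X = (L_J/L_X)/(d_J/d_X)² = 275.0/(0.250)² = 4400.

4.40×10^3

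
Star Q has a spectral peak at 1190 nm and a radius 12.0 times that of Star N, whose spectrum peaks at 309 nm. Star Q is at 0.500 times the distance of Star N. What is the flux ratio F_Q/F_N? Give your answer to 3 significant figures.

2.62

Wien's law: T_Q/T_N = λ_N/λ_Q = 309/1190 = 0.2597.
L_Q/L_N = (R_Q/R_N)²(T_Q/T_N)⁴ = (12.0)²(0.2597)⁴ = 0.6546.
F_Q/F_N = (L_Q/L_N)/(d_Q/d_N)² = 0.6546/(0.500)² = 2.619.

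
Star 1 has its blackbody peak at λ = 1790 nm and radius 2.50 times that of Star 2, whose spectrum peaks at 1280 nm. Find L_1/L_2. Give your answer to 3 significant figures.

1.63

Wien's law gives T ∝ 1/λ_max, so T_1/T_2 = λ_2/λ_1 = 1280/1790 = 0.7151.
Then L ∝ R²T⁴ gives L_1/L_2 = (2.50)² × (0.7151)⁴ = 6.250 × 0.2615 = 1.634.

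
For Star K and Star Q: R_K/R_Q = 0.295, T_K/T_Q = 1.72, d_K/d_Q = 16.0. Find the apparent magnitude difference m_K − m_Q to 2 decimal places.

L_K/L_Q = (0.295)²(1.72)⁴ = 0.7617.
F_K/F_Q = (L_K/L_Q)/(d_K/d_Q)² = 0.7617/256.0 = 0.002975.
m_K − m_Q = −2.5 log₁₀(0.002975) = 6.32.

6.32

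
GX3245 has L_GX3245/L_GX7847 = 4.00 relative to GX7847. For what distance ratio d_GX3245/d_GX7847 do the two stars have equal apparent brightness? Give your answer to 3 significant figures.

Equal flux requires L_GX3245/d_GX3245² = L_GX7847/d_GX7847², so d_GX3245/d_GX7847 = √(L_GX3245/L_GX7847)
= √(4.00) = 2.000.

2.00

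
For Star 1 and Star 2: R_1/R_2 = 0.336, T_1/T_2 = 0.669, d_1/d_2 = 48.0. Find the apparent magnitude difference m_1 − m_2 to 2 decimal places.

L_1/L_2 = (0.336)²(0.669)⁴ = 0.02261.
F_1/F_2 = (L_1/L_2)/(d_1/d_2)² = 0.02261/2304 = 9.815×10^-6.
m_1 − m_2 = −2.5 log₁₀(9.815×10^-6) = 12.52.

12.52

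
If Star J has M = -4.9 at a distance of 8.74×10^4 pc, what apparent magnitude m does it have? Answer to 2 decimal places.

m = M + 5 log₁₀(d/10 pc) = -4.9 + 5 log₁₀(8.74×10^4/10)
  = -4.9 + 5 × 3.942 = -4.9 + 19.71 = 14.81.

14.81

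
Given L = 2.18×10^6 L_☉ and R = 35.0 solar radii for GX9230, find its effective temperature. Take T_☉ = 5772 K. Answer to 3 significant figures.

T/T_☉ = (L/L_☉)^(1/4) / (R/R_☉)^(1/2)
T = 5772 × (2.18×10^6)^(1/4) / √(35.0) = 5772 × 38.43 / 5.916 = 3.749×10^4 K.

3.75×10^4 K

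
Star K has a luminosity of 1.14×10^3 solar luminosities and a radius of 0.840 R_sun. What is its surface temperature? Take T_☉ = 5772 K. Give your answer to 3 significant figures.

3.66×10^4 K

T/T_☉ = (L/L_☉)^(1/4) / (R/R_☉)^(1/2)
T = 5772 × (1.14×10^3)^(1/4) / √(0.840) = 5772 × 5.811 / 0.9165 = 3.659×10^4 K.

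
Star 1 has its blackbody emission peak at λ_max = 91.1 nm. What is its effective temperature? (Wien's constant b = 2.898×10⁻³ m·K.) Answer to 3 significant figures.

3.18×10^4 K

T = b/λ_max = 2.898×10⁻³ / (91.1×10⁻⁹) = 3.181×10^4 K.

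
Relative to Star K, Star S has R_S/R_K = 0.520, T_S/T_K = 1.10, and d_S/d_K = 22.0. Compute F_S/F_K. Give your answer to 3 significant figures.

8.18×10^-4

L_S/L_K = (R_S/R_K)²(T_S/T_K)⁴ = (0.520)² × (1.10)⁴ = 0.3959.
F_S/F_K = (L_S/L_K)/(d_S/d_K)² = 0.3959 / (22.0)² = 8.180×10^-4.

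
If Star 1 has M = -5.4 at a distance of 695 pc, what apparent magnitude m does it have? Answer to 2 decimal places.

3.81

m = M + 5 log₁₀(d/10 pc) = -5.4 + 5 log₁₀(695/10)
  = -5.4 + 5 × 1.842 = -5.4 + 9.21 = 3.81.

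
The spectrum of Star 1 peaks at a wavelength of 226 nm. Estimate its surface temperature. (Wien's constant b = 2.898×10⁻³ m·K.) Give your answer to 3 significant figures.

T = b/λ_max = 2.898×10⁻³ / (226×10⁻⁹) = 1.282×10^4 K.

1.28×10^4 K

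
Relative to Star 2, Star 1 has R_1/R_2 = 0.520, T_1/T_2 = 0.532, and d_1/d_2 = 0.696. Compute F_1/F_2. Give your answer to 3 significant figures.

L_1/L_2 = (R_1/R_2)²(T_1/T_2)⁴ = (0.520)² × (0.532)⁴ = 0.02166.
F_1/F_2 = (L_1/L_2)/(d_1/d_2)² = 0.02166 / (0.696)² = 0.04471.

0.0447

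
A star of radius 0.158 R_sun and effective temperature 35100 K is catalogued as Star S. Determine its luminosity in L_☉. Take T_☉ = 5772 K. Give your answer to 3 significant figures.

34.1 L_☉

L/L_☉ = (R/R_☉)² (T/T_☉)⁴ = (0.158)² × (35100/5772)⁴
       = 0.02496 × (6.081)⁴ = 0.02496 × 1367 = 34.14.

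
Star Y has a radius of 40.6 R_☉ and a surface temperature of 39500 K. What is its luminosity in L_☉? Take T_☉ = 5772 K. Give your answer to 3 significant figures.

L/L_☉ = (R/R_☉)² (T/T_☉)⁴ = (40.6)² × (39500/5772)⁴
       = 1648 × (6.843)⁴ = 1648 × 2193 = 3.615×10^6.

3.62×10^6 L_☉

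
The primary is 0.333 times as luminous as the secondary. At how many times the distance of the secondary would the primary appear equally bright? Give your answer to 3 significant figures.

0.577

Equal flux requires L_p/d_p² = L_s/d_s², so d_p/d_s = √(L_p/L_s)
= √(0.333) = 0.5771.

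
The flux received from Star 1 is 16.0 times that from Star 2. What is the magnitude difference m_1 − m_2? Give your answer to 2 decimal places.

-3.01

m_1 − m_2 = −2.5 log₁₀(F_1/F_2) = −2.5 log₁₀(16.0) = −2.5 × (1.204) = -3.010.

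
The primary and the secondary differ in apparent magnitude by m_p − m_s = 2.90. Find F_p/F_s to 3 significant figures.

0.0692

F_p/F_s = 10^(−(m_p − m_s)/2.5) = 10^(-2.90/2.5) = 10^-1.160 = 0.06918.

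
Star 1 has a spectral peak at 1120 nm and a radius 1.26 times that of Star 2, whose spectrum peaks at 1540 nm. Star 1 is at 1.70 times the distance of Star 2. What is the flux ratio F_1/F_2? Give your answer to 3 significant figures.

Wien's law: T_1/T_2 = λ_2/λ_1 = 1540/1120 = 1.375.
L_1/L_2 = (R_1/R_2)²(T_1/T_2)⁴ = (1.26)²(1.375)⁴ = 5.675.
F_1/F_2 = (L_1/L_2)/(d_1/d_2)² = 5.675/(1.70)² = 1.964.

1.96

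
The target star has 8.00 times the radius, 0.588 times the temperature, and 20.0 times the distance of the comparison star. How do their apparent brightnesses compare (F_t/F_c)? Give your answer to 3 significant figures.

0.0191

L_t/L_c = (R_t/R_c)²(T_t/T_c)⁴ = (8.00)² × (0.588)⁴ = 7.650.
F_t/F_c = (L_t/L_c)/(d_t/d_c)² = 7.650 / (20.0)² = 0.01913.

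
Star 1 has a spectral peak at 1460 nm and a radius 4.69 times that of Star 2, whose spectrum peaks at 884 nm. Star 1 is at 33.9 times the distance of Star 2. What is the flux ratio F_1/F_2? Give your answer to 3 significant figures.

0.00257

Wien's law: T_1/T_2 = λ_2/λ_1 = 884/1460 = 0.6055.
L_1/L_2 = (R_1/R_2)²(T_1/T_2)⁴ = (4.69)²(0.6055)⁴ = 2.956.
F_1/F_2 = (L_1/L_2)/(d_1/d_2)² = 2.956/(33.9)² = 0.002572.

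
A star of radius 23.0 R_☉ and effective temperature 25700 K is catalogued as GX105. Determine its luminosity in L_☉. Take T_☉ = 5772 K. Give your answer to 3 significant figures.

2.08×10^5 L_☉

L/L_☉ = (R/R_☉)² (T/T_☉)⁴ = (23.0)² × (25700/5772)⁴
       = 529.0 × (4.453)⁴ = 529.0 × 393.0 = 2.079×10^5.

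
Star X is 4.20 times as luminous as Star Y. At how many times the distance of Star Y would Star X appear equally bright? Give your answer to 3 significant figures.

2.05

Equal flux requires L_X/d_X² = L_Y/d_Y², so d_X/d_Y = √(L_X/L_Y)
= √(4.20) = 2.049.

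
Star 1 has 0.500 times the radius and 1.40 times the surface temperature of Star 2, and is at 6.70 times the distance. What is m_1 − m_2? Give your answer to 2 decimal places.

L_1/L_2 = (0.500)²(1.40)⁴ = 0.9604.
F_1/F_2 = (L_1/L_2)/(d_1/d_2)² = 0.9604/44.89 = 0.02139.
m_1 − m_2 = −2.5 log₁₀(0.02139) = 4.17.

4.17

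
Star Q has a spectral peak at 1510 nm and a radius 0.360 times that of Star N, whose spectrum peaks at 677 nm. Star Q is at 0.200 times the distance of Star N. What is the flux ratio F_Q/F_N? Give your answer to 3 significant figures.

0.131

Wien's law: T_Q/T_N = λ_N/λ_Q = 677/1510 = 0.4483.
L_Q/L_N = (R_Q/R_N)²(T_Q/T_N)⁴ = (0.360)²(0.4483)⁴ = 0.005237.
F_Q/F_N = (L_Q/L_N)/(d_Q/d_N)² = 0.005237/(0.200)² = 0.1309.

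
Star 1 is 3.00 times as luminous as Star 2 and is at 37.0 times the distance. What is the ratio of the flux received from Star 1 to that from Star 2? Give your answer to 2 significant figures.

F = L/(4πd²), so F_1/F_2 = (L_1/L_2) / (d_1/d_2)²
= 3.00 / (37.0)² = 3.00 / 1369 = 0.002191.

0.0022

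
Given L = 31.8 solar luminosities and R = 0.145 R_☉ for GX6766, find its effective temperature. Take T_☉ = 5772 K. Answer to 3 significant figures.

T/T_☉ = (L/L_☉)^(1/4) / (R/R_☉)^(1/2)
T = 5772 × (31.8)^(1/4) / √(0.145) = 5772 × 2.375 / 0.3808 = 3.600×10^4 K.

3.60×10^4 K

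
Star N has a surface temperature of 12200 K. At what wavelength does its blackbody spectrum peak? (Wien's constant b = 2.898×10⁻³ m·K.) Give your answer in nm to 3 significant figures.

λ_max = b/T = 2.898×10⁻³ / 12200 = 2.38×10^-7 m = 237.5 nm.

238 nm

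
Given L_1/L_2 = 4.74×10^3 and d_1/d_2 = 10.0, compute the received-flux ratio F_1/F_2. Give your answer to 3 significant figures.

F = L/(4πd²), so F_1/F_2 = (L_1/L_2) / (d_1/d_2)²
= 4.74×10^3 / (10.0)² = 4.74×10^3 / 100.0 = 47.40.

47.4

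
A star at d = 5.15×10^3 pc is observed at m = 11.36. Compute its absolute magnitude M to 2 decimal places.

-2.20

M = m − 5 log₁₀(d/10 pc) = 11.36 − 5 log₁₀(5.15×10^3/10)
  = 11.36 − 5 × 2.712 = 11.36 − 13.56 = -2.20.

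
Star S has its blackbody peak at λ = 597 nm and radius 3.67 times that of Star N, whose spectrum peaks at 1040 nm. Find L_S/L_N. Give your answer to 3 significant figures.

Wien's law gives T ∝ 1/λ_max, so T_S/T_N = λ_N/λ_S = 1040/597 = 1.742.
Then L ∝ R²T⁴ gives L_S/L_N = (3.67)² × (1.742)⁴ = 13.47 × 9.209 = 124.0.

124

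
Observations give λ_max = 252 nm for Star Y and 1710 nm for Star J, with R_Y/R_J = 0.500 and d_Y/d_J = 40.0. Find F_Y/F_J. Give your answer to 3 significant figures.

Wien's law: T_Y/T_J = λ_J/λ_Y = 1710/252 = 6.786.
L_Y/L_J = (R_Y/R_J)²(T_Y/T_J)⁴ = (0.500)²(6.786)⁴ = 530.1.
F_Y/F_J = (L_Y/L_J)/(d_Y/d_J)² = 530.1/(40.0)² = 0.3313.

0.331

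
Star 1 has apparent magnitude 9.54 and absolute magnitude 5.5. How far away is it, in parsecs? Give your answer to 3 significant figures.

64.3 pc

m − M = 5 log₁₀(d/10 pc)
9.54 − (5.5) = 4.04 = 5 log₁₀(d/10)
d = 10 × 10^(4.04/5) = 10 × 10^0.808 = 64.27 pc.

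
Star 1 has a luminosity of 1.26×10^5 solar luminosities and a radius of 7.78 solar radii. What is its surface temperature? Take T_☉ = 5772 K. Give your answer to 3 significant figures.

3.90×10^4 K

T/T_☉ = (L/L_☉)^(1/4) / (R/R_☉)^(1/2)
T = 5772 × (1.26×10^5)^(1/4) / √(7.78) = 5772 × 18.84 / 2.789 = 3.899×10^4 K.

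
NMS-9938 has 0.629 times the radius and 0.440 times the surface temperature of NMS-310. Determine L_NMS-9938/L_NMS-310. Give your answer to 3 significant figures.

From the Stefan–Boltzmann law, L ∝ R²T⁴, so
L_NMS-9938/L_NMS-310 = (R_NMS-9938/R_NMS-310)² (T_NMS-9938/T_NMS-310)⁴ = (0.629)² × (0.440)⁴ = 0.3956 × 0.03748 = 0.01483.

0.0148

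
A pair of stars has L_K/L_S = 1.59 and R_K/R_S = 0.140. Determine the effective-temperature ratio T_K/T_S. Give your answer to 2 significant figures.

L ∝ R²T⁴ gives T ∝ (L/R²)^(1/4), so
T_K/T_S = (1.59 / 0.140²)^(1/4) = (81.12)^(1/4) = 3.001.

3.0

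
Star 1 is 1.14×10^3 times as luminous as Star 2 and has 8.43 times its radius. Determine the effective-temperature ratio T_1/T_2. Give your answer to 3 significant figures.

L ∝ R²T⁴ gives T ∝ (L/R²)^(1/4), so
T_1/T_2 = (1.14×10^3 / 8.43²)^(1/4) = (16.04)^(1/4) = 2.001.

2.00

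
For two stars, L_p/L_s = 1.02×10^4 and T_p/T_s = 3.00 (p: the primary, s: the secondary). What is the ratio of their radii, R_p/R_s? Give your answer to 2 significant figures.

L ∝ R²T⁴ gives R ∝ √L / T², so
R_p/R_s = √(1.02×10^4) / (3.00)² = 101.0 / 9.000 = 11.22.

11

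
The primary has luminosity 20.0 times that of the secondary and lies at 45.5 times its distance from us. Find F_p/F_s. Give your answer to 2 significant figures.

0.0097

F = L/(4πd²), so F_p/F_s = (L_p/L_s) / (d_p/d_s)²
= 20.0 / (45.5)² = 20.0 / 2070 = 0.009661.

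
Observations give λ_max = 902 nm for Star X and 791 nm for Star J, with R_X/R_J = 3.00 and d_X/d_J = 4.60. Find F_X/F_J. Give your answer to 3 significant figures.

0.252

Wien's law: T_X/T_J = λ_J/λ_X = 791/902 = 0.8769.
L_X/L_J = (R_X/R_J)²(T_X/T_J)⁴ = (3.00)²(0.8769)⁴ = 5.323.
F_X/F_J = (L_X/L_J)/(d_X/d_J)² = 5.323/(4.60)² = 0.2515.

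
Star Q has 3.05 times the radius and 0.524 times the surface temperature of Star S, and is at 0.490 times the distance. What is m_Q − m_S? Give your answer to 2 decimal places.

-1.16

L_Q/L_S = (3.05)²(0.524)⁴ = 0.7013.
F_Q/F_S = (L_Q/L_S)/(d_Q/d_S)² = 0.7013/0.2401 = 2.921.
m_Q − m_S = −2.5 log₁₀(2.921) = -1.16.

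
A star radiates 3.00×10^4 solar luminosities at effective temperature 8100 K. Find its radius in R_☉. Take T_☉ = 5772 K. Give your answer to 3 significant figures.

R/R_☉ = √(L/L_☉) / (T/T_☉)² = √(3.00×10^4) / (1.403)²
       = 173.2 / 1.969 = 87.95.

88.0 R_☉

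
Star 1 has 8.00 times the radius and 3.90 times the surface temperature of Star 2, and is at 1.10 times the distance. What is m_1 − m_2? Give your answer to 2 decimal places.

L_1/L_2 = (8.00)²(3.90)⁴ = 1.481×10^4.
F_1/F_2 = (L_1/L_2)/(d_1/d_2)² = 1.481×10^4/1.210 = 1.224×10^4.
m_1 − m_2 = −2.5 log₁₀(1.224×10^4) = -10.22.

-10.22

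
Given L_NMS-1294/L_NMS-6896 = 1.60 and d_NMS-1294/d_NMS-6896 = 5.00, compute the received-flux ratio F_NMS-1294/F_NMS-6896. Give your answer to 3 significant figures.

0.0640

F = L/(4πd²), so F_NMS-1294/F_NMS-6896 = (L_NMS-1294/L_NMS-6896) / (d_NMS-1294/d_NMS-6896)²
= 1.60 / (5.00)² = 1.60 / 25.00 = 0.06400.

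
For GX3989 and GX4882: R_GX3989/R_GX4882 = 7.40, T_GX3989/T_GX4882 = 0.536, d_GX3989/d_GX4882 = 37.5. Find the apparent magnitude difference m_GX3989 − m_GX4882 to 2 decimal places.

6.23

L_GX3989/L_GX4882 = (7.40)²(0.536)⁴ = 4.520.
F_GX3989/F_GX4882 = (L_GX3989/L_GX4882)/(d_GX3989/d_GX4882)² = 4.520/1406 = 0.003214.
m_GX3989 − m_GX4882 = −2.5 log₁₀(0.003214) = 6.23.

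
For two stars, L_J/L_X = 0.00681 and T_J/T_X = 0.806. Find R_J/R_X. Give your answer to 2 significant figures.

L ∝ R²T⁴ gives R ∝ √L / T², so
R_J/R_X = √(0.00681) / (0.806)² = 0.08252 / 0.6496 = 0.1270.

0.13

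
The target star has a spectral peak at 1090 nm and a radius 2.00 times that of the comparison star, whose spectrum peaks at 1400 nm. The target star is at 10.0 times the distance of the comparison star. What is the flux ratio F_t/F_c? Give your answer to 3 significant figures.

0.109

Wien's law: T_t/T_c = λ_c/λ_t = 1400/1090 = 1.284.
L_t/L_c = (R_t/R_c)²(T_t/T_c)⁴ = (2.00)²(1.284)⁴ = 10.89.
F_t/F_c = (L_t/L_c)/(d_t/d_c)² = 10.89/(10.0)² = 0.1089.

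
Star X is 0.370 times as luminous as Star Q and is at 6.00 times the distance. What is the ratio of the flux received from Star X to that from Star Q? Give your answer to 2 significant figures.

0.010

F = L/(4πd²), so F_X/F_Q = (L_X/L_Q) / (d_X/d_Q)²
= 0.370 / (6.00)² = 0.370 / 36.00 = 0.01028.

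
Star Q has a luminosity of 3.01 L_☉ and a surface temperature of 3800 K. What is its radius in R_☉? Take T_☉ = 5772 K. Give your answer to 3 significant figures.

R/R_☉ = √(L/L_☉) / (T/T_☉)² = √(3.01) / (0.6584)²
       = 1.735 / 0.4334 = 4.003.

4.00 R_☉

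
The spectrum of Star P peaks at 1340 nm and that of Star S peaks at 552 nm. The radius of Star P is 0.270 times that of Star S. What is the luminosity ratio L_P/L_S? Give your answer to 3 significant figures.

Wien's law gives T ∝ 1/λ_max, so T_P/T_S = λ_S/λ_P = 552/1340 = 0.4119.
Then L ∝ R²T⁴ gives L_P/L_S = (0.270)² × (0.4119)⁴ = 0.07290 × 0.02880 = 0.002099.

0.00210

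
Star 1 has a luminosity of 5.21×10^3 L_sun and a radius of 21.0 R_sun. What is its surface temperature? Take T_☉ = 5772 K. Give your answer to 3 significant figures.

T/T_☉ = (L/L_☉)^(1/4) / (R/R_☉)^(1/2)
T = 5772 × (5.21×10^3)^(1/4) / √(21.0) = 5772 × 8.496 / 4.583 = 1.070×10^4 K.

1.07×10^4 K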